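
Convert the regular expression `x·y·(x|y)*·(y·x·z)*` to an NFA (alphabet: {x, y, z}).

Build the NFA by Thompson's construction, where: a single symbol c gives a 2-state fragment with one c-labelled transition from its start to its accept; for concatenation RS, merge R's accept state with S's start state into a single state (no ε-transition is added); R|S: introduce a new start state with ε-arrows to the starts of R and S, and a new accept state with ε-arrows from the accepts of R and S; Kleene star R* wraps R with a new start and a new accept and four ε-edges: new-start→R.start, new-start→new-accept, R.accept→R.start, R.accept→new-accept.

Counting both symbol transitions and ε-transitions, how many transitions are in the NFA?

Building bottom-up:
Each of the 7 symbol leaves contributes 1 transition (1 symbol, 0 ε).
  x|y → 6 transitions (2 symbol, 4 ε)
  (x|y)* → 10 transitions (2 symbol, 8 ε)
  y·x·z → 3 transitions (3 symbol, 0 ε)
  (y·x·z)* → 7 transitions (3 symbol, 4 ε)
  x·y·(x|y)*·(y·x·z)* → 19 transitions (7 symbol, 12 ε)

19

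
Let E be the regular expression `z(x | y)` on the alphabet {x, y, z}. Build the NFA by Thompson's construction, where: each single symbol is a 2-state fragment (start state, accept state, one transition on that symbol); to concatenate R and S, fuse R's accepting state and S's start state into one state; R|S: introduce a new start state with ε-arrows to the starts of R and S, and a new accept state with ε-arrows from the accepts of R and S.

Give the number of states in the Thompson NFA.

Per subexpression:
Each of the 3 symbol leaves contributes a 2-state fragment.
  x | y → 6 states
  z(x | y) → 7 states

7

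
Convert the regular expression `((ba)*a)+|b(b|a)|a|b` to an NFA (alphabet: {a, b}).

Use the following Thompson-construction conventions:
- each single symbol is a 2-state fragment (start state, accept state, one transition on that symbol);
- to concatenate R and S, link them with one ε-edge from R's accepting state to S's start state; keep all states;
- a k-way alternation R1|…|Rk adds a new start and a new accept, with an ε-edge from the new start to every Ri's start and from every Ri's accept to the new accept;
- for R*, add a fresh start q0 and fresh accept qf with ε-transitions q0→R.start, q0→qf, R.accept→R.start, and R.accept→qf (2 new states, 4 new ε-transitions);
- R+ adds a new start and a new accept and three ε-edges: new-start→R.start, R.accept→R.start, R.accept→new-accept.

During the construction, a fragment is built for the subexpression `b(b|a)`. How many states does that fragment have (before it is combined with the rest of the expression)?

8

Fragment for `b(b|a)`:
Each of the 3 symbol leaves contributes a 2-state fragment.
  b|a — 6 states
  b(b|a) — 8 states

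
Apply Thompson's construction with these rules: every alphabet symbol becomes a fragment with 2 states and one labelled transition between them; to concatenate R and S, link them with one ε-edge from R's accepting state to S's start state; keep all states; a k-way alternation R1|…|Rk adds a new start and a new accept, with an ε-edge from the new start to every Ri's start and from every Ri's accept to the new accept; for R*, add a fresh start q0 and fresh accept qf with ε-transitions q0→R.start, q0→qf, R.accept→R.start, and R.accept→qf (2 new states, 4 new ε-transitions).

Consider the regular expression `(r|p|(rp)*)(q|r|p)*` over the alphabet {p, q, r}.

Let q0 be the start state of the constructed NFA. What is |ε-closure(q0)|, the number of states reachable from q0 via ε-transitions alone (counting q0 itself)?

13

Let C(F) = |ε-closure(F.start)| within fragment F, and note whether F accepts ε. Symbol fragments have C = 1 and do not accept ε. Then:
  rp → |ε-closure| equals the left operand's closure size = 1 (its accept is not ε-reachable, so the closure stops there)
  (rp)* → |ε-closure| = 1 (new start) + 1 (body) + 1 (new accept) = 3
  r|p|(rp)* → new start ε-reaches every alternative's start; at least one alternative accepts ε, so the union's new accept is reached too: |ε-closure| = 1 + 1 + 1 + 3 + 1 = 7
  q|r|p → |ε-closure| = 1 + 1 + 1 + 1 = 4 (the new accept is not ε-reachable since no branch accepts ε)
  (q|r|p)* → the star's fresh start ε-reaches both the body's start and the fresh accept: |ε-closure| = 2 + 4 = 6
  (r|p|(rp)*)(q|r|p)* → |ε-closure| = 7 + 6 = 13 (closure spills across the concat boundary because the left factor accepts ε)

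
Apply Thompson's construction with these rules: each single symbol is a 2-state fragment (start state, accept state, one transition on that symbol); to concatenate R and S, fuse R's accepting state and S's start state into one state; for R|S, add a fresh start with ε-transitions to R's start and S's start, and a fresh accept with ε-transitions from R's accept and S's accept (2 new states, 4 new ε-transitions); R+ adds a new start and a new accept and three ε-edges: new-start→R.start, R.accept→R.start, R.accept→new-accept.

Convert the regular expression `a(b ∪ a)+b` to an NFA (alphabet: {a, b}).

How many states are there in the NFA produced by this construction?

By structural recursion:
Each of the 4 symbol leaves contributes a 2-state fragment.
  b ∪ a — 6 states
  (b ∪ a)+ — 8 states
  a(b ∪ a)+b — 10 states

10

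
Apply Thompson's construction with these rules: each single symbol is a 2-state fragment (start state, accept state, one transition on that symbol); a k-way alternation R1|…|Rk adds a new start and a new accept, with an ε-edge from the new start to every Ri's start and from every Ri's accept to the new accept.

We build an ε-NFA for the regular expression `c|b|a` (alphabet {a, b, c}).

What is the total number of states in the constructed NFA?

Bottom-up over the parse tree:
Each of the 3 symbol leaves contributes a 2-state fragment.
  c|b|a = 8 states

8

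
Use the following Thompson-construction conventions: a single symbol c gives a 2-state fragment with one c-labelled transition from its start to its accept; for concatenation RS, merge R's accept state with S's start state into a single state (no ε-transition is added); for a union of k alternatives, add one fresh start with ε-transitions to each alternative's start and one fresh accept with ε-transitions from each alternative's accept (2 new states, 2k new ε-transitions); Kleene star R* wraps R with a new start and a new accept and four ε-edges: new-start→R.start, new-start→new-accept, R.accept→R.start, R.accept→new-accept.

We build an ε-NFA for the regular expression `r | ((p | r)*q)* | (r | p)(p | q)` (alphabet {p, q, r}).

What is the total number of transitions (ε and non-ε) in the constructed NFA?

Recursing over subexpressions:
Each of the 8 symbol leaves contributes 1 transition (1 symbol, 0 ε).
  p | r : 6 transitions (2 symbol, 4 ε)
  (p | r)* : 10 transitions (2 symbol, 8 ε)
  (p | r)*q : 11 transitions (3 symbol, 8 ε)
  ((p | r)*q)* : 15 transitions (3 symbol, 12 ε)
  r | p : 6 transitions (2 symbol, 4 ε)
  p | q : 6 transitions (2 symbol, 4 ε)
  (r | p)(p | q) : 12 transitions (4 symbol, 8 ε)
  r | ((p | r)*q)* | (r | p)(p | q) : 34 transitions (8 symbol, 26 ε)

34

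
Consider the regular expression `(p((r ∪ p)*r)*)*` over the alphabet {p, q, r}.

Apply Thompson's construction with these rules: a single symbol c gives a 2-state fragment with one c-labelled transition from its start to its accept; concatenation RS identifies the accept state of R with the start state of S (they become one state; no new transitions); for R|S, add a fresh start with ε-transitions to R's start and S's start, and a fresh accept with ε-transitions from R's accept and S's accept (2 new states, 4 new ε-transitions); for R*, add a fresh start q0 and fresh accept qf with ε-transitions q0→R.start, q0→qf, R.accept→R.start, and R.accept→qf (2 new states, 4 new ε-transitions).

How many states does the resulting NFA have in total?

Building bottom-up:
Each of the 4 symbol leaves contributes a 2-state fragment.
  r ∪ p : 6 states
  (r ∪ p)* : 8 states
  (r ∪ p)*r : 9 states
  ((r ∪ p)*r)* : 11 states
  p((r ∪ p)*r)* : 12 states
  (p((r ∪ p)*r)*)* : 14 states

14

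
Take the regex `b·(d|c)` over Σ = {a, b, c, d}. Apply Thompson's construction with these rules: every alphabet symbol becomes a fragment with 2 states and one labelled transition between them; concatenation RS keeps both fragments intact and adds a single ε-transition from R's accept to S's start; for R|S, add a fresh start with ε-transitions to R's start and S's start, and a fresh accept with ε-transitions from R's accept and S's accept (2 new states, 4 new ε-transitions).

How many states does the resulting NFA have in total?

Recursing over subexpressions:
Each of the 3 symbol leaves contributes a 2-state fragment.
  d|c → 6 states
  b·(d|c) → 8 states

8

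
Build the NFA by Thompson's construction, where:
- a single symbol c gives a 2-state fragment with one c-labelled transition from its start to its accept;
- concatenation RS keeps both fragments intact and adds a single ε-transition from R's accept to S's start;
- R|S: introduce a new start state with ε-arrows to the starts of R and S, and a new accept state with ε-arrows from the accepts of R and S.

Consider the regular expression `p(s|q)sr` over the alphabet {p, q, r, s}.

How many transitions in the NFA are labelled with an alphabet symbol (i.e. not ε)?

By structural recursion:
Each of the 5 symbol leaves contributes exactly 1 symbol transition.
  s|q → 2 symbol transitions
  p(s|q)sr → 5 symbol transitions

5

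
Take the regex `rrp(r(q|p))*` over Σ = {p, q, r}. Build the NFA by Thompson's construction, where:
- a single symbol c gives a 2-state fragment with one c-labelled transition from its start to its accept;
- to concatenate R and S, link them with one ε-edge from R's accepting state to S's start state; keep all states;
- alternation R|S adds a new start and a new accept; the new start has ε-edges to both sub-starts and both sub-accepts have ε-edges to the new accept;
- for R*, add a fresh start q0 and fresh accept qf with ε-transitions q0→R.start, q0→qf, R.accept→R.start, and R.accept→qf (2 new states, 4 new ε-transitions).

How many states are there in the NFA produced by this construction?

16

Recursing over subexpressions:
Each of the 6 symbol leaves contributes a 2-state fragment.
  q|p → 6 states
  r(q|p) → 8 states
  (r(q|p))* → 10 states
  rrp(r(q|p))* → 16 states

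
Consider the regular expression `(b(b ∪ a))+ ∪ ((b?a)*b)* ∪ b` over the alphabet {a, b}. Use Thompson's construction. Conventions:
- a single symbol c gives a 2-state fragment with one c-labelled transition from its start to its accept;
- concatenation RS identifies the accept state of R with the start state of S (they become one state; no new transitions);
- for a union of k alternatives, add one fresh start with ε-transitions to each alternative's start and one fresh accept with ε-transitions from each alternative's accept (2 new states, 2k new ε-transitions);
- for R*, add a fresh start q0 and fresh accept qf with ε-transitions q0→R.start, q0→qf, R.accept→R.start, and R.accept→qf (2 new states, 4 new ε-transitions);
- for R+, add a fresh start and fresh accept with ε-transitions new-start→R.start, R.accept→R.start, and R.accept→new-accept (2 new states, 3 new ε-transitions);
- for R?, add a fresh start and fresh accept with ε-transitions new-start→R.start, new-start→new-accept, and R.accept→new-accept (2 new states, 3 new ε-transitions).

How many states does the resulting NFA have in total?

23

Recursing over subexpressions:
Each of the 7 symbol leaves contributes a 2-state fragment.
  b ∪ a : 6 states
  b(b ∪ a) : 7 states
  (b(b ∪ a))+ : 9 states
  b? : 4 states
  b?a : 5 states
  (b?a)* : 7 states
  (b?a)*b : 8 states
  ((b?a)*b)* : 10 states
  (b(b ∪ a))+ ∪ ((b?a)*b)* ∪ b : 23 states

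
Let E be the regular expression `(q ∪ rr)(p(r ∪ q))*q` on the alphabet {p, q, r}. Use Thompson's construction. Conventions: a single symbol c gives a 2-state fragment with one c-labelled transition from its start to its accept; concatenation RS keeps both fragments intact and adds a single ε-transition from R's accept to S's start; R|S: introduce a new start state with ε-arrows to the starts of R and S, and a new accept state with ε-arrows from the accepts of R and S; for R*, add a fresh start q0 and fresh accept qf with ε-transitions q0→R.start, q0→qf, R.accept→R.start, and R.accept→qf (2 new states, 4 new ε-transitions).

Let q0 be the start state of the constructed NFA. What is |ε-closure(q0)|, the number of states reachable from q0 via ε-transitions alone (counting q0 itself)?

Work bottom-up. For each fragment F, track |ε-closure(F.start)| and whether F's accept lies in that closure (i.e. whether F accepts ε). A single-symbol fragment has closure size 1 and does not accept ε.
  rr : same as the first factor's closure: |ε-closure| = 1
  q ∪ rr : |ε-closure| = 1 + 1 + 1 = 3 (the new accept is not ε-reachable since no branch accepts ε)
  r ∪ q : new start ε-reaches every alternative's start; none of them accept ε, so the new accept is not reached: |ε-closure| = 1 + 1 + 1 = 3
  p(r ∪ q) : same as the first factor's closure: |ε-closure| = 1
  (p(r ∪ q))* : |ε-closure| = 1 (new start) + 1 (body) + 1 (new accept) = 3
  (q ∪ rr)(p(r ∪ q))*q : same as the first factor's closure: |ε-closure| = 3

3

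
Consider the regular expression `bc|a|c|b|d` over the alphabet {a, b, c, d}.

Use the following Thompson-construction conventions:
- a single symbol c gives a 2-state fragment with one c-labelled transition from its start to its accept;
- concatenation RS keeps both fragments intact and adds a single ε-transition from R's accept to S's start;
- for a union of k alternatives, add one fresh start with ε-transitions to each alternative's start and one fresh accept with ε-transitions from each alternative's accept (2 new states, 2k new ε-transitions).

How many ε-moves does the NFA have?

11

Per subexpression:
Each of the 6 symbol leaves contributes 0 ε-transitions.
  bc = 1 ε-transition
  bc|a|c|b|d = 11 ε-transitions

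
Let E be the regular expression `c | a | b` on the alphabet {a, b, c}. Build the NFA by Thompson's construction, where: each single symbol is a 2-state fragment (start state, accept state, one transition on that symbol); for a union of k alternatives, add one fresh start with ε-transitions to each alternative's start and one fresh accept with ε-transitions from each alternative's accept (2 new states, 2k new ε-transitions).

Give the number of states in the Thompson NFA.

8

Recursing over subexpressions:
Each of the 3 symbol leaves contributes a 2-state fragment.
  c | a | b : 8 states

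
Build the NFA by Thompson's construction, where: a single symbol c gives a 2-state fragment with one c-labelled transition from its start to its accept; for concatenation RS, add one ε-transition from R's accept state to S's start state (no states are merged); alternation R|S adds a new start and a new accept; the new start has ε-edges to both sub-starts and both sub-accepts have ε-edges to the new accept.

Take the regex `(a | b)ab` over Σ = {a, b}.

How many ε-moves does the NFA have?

6

By structural recursion:
Each of the 4 symbol leaves contributes 0 ε-transitions.
  a | b → 4 ε-transitions
  (a | b)ab → 6 ε-transitions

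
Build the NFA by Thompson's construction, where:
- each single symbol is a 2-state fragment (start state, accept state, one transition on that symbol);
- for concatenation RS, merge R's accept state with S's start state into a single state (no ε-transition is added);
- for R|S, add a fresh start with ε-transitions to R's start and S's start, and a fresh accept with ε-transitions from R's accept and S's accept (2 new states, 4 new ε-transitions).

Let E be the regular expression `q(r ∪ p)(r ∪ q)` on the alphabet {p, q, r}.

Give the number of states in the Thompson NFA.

Per subexpression:
Each of the 5 symbol leaves contributes a 2-state fragment.
  r ∪ p → 6 states
  r ∪ q → 6 states
  q(r ∪ p)(r ∪ q) → 12 states

12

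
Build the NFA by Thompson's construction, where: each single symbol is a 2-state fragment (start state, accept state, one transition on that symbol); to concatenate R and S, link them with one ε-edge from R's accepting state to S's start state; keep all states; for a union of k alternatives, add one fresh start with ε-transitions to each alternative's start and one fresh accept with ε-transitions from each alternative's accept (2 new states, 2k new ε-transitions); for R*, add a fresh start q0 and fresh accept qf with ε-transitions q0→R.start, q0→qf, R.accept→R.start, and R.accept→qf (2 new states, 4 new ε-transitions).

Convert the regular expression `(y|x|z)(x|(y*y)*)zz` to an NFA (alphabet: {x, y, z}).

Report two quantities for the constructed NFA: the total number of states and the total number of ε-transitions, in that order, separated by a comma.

Building bottom-up:
Each of the 8 symbol leaves contributes 2 states and 0 ε-transitions.
  y|x|z → 8 states, 6 ε-transitions
  y* → 4 states, 4 ε-transitions
  y*y → 6 states, 5 ε-transitions
  (y*y)* → 8 states, 9 ε-transitions
  x|(y*y)* → 12 states, 13 ε-transitions
  (y|x|z)(x|(y*y)*)zz → 24 states, 22 ε-transitions

24, 22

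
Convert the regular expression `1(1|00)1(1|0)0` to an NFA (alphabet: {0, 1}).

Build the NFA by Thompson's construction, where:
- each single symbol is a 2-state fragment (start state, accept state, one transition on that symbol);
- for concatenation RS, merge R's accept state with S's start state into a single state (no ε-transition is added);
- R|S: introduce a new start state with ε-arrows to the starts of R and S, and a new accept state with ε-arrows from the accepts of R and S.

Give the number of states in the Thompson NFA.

Per subexpression:
Each of the 8 symbol leaves contributes a 2-state fragment.
  00 — 3 states
  1|00 — 7 states
  1|0 — 6 states
  1(1|00)1(1|0)0 — 15 states

15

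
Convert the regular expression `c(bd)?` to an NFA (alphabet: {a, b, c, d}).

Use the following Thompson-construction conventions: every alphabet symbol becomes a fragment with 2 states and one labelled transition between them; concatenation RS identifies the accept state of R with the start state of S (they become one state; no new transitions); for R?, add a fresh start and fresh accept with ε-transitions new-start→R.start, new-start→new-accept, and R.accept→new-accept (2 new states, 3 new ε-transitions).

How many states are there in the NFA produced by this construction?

By structural recursion:
Each of the 3 symbol leaves contributes a 2-state fragment.
  bd = 3 states
  (bd)? = 5 states
  c(bd)? = 6 states

6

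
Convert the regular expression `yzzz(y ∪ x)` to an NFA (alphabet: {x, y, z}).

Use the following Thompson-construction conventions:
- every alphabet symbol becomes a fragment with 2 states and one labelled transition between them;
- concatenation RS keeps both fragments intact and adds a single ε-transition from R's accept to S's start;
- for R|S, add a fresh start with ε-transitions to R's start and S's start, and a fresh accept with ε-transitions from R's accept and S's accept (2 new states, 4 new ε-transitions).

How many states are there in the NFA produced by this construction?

14

Recursing over subexpressions:
Each of the 6 symbol leaves contributes a 2-state fragment.
  y ∪ x — 6 states
  yzzz(y ∪ x) — 14 states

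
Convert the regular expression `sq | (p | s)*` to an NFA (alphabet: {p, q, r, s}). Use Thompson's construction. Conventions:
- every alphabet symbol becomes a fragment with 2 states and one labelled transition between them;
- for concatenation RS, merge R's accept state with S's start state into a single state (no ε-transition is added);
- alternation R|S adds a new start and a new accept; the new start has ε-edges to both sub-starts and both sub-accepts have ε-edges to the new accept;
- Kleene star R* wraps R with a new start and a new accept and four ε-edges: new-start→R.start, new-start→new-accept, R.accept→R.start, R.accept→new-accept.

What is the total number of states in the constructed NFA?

13

By structural recursion:
Each of the 4 symbol leaves contributes a 2-state fragment.
  sq : 3 states
  p | s : 6 states
  (p | s)* : 8 states
  sq | (p | s)* : 13 states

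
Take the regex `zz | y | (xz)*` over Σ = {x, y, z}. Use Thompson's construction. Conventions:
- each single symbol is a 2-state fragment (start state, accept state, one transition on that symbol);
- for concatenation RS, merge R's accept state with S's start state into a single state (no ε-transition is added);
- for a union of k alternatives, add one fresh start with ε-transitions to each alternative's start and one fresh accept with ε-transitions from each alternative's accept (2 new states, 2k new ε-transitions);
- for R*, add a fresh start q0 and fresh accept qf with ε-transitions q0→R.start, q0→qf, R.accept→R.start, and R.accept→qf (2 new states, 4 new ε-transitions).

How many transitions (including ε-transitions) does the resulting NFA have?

15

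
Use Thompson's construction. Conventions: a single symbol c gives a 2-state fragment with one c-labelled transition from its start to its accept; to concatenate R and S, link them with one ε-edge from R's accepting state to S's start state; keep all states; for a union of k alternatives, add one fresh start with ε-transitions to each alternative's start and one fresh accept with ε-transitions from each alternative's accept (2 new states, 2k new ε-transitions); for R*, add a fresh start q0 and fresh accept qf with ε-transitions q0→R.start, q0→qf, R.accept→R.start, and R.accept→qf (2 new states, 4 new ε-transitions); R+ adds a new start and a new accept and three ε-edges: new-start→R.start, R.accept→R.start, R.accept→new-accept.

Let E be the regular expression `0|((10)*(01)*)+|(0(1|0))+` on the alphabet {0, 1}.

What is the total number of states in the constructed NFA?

28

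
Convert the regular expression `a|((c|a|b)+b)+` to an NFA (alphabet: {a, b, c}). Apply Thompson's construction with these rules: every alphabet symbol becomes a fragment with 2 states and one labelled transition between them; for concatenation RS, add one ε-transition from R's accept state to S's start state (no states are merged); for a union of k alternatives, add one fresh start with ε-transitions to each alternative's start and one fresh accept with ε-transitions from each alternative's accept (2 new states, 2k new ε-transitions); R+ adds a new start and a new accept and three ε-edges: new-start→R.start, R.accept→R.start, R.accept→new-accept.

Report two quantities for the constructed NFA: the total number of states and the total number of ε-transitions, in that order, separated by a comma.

18, 17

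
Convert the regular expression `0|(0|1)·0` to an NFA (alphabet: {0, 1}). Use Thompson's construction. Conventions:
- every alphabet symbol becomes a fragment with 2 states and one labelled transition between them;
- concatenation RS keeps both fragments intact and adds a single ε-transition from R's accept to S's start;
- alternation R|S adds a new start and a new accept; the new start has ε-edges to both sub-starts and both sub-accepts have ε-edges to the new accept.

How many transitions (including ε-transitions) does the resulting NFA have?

By structural recursion:
Each of the 4 symbol leaves contributes 1 transition (1 symbol, 0 ε).
  0|1 — 6 transitions (2 symbol, 4 ε)
  (0|1)·0 — 8 transitions (3 symbol, 5 ε)
  0|(0|1)·0 — 13 transitions (4 symbol, 9 ε)

13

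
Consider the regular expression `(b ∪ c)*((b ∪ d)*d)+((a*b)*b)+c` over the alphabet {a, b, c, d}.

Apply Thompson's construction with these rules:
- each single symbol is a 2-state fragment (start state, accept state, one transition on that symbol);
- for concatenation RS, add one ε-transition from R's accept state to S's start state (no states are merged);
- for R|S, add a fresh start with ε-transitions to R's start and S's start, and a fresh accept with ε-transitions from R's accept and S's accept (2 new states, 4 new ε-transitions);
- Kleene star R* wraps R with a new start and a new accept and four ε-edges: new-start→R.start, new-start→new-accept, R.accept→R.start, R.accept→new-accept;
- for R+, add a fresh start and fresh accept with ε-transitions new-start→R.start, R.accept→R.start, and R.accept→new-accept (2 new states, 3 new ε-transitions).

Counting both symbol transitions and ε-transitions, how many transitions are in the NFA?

45

Per subexpression:
Each of the 9 symbol leaves contributes 1 transition (1 symbol, 0 ε).
  b ∪ c : 6 transitions (2 symbol, 4 ε)
  (b ∪ c)* : 10 transitions (2 symbol, 8 ε)
  b ∪ d : 6 transitions (2 symbol, 4 ε)
  (b ∪ d)* : 10 transitions (2 symbol, 8 ε)
  (b ∪ d)*d : 12 transitions (3 symbol, 9 ε)
  ((b ∪ d)*d)+ : 15 transitions (3 symbol, 12 ε)
  a* : 5 transitions (1 symbol, 4 ε)
  a*b : 7 transitions (2 symbol, 5 ε)
  (a*b)* : 11 transitions (2 symbol, 9 ε)
  (a*b)*b : 13 transitions (3 symbol, 10 ε)
  ((a*b)*b)+ : 16 transitions (3 symbol, 13 ε)
  (b ∪ c)*((b ∪ d)*d)+((a*b)*b)+c : 45 transitions (9 symbol, 36 ε)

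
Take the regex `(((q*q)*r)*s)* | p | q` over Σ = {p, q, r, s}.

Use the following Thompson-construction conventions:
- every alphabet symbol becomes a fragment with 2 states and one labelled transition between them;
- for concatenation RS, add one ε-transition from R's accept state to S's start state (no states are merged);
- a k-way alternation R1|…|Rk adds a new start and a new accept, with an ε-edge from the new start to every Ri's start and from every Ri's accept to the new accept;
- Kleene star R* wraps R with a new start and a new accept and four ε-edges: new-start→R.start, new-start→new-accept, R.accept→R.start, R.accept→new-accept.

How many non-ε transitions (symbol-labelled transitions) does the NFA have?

6

Bottom-up over the parse tree:
Each of the 6 symbol leaves contributes exactly 1 symbol transition.
  q* — 1 symbol transition
  q*q — 2 symbol transitions
  (q*q)* — 2 symbol transitions
  (q*q)*r — 3 symbol transitions
  ((q*q)*r)* — 3 symbol transitions
  ((q*q)*r)*s — 4 symbol transitions
  (((q*q)*r)*s)* — 4 symbol transitions
  (((q*q)*r)*s)* | p | q — 6 symbol transitions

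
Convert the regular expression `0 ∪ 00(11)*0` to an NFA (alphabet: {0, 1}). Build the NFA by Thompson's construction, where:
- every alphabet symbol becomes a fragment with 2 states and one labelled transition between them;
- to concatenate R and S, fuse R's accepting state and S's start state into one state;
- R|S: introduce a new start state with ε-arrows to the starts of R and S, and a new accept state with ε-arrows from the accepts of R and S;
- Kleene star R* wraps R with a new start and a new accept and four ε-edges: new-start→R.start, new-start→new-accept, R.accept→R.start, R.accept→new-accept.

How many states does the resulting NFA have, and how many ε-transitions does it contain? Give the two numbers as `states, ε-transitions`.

By structural recursion:
Each of the 6 symbol leaves contributes 2 states and 0 ε-transitions.
  11 : 3 states, 0 ε-transitions
  (11)* : 5 states, 4 ε-transitions
  00(11)*0 : 8 states, 4 ε-transitions
  0 ∪ 00(11)*0 : 12 states, 8 ε-transitions

12, 8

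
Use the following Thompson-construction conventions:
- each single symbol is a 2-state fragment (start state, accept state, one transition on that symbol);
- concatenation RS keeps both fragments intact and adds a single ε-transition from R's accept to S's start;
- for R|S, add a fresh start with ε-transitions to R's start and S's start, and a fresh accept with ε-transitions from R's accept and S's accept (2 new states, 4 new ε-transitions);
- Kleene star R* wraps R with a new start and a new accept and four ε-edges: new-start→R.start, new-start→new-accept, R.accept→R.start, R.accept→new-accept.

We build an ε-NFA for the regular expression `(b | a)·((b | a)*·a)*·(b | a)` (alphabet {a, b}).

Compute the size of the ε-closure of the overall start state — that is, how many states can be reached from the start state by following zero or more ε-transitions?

Compute the ε-closure size of each fragment's start state recursively; a symbol fragment's start has no outgoing ε-edge, so its closure is just itself (size 1).
  b | a : new start ε-reaches every alternative's start; none of them accept ε, so the new accept is not reached: |closure| = 1 + 1 + 1 = 3
  b | a : |closure| = 1 + 1 + 1 = 3 (the new accept is not ε-reachable since no branch accepts ε)
  (b | a)* : new start has ε-edges to the inner start and to the new accept, so |closure| = 2 + 3 = 5
  (b | a)*·a : the left operand accepts ε, so the closure extends into the next operand (via the concat ε-link); |closure| = 5 + 1 = 6
  ((b | a)*·a)* : new start has ε-edges to the inner start and to the new accept, so |closure| = 2 + 6 = 8
  b | a : new start ε-reaches every alternative's start; none of them accept ε, so the new accept is not reached: |closure| = 1 + 1 + 1 = 3
  (b | a)·((b | a)*·a)*·(b | a) : |closure| equals the left operand's closure size = 3 (its accept is not ε-reachable, so the closure stops there)

3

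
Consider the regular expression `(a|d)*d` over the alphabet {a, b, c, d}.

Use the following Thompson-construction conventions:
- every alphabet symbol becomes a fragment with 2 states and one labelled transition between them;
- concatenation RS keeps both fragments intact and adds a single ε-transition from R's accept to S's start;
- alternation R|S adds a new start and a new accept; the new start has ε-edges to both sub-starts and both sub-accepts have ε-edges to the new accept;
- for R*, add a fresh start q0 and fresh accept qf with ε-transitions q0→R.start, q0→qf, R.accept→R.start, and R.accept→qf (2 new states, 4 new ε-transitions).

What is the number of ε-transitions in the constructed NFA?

9

Building bottom-up:
Each of the 3 symbol leaves contributes 0 ε-transitions.
  a|d → 4 ε-transitions
  (a|d)* → 8 ε-transitions
  (a|d)*d → 9 ε-transitions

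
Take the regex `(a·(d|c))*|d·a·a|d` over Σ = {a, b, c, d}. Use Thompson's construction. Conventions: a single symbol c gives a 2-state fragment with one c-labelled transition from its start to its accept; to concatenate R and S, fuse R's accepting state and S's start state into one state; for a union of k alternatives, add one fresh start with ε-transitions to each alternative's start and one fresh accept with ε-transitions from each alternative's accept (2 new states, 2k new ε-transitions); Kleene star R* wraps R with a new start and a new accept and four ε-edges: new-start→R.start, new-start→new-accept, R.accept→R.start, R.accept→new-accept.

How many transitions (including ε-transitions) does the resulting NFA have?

21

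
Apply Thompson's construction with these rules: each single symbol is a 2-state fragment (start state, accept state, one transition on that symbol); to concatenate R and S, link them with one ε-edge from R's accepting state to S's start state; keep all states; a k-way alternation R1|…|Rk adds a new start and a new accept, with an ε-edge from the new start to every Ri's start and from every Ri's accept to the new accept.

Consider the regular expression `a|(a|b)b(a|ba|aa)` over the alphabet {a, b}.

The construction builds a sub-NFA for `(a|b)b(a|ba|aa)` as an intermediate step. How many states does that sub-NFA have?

Fragment for `(a|b)b(a|ba|aa)`:
Each of the 8 symbol leaves contributes a 2-state fragment.
  a|b = 6 states
  ba = 4 states
  aa = 4 states
  a|ba|aa = 12 states
  (a|b)b(a|ba|aa) = 20 states

20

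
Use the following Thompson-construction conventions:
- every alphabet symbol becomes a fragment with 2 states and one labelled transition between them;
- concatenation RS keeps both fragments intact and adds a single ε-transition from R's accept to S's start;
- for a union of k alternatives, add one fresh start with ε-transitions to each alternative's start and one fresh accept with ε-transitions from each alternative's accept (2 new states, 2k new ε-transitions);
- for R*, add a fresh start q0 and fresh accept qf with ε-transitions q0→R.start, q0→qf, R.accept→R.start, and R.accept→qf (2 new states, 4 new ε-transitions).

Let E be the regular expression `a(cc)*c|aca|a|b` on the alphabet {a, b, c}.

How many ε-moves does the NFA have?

17

Bottom-up over the parse tree:
Each of the 9 symbol leaves contributes 0 ε-transitions.
  cc : 1 ε-transition
  (cc)* : 5 ε-transitions
  a(cc)*c : 7 ε-transitions
  aca : 2 ε-transitions
  a(cc)*c|aca|a|b : 17 ε-transitions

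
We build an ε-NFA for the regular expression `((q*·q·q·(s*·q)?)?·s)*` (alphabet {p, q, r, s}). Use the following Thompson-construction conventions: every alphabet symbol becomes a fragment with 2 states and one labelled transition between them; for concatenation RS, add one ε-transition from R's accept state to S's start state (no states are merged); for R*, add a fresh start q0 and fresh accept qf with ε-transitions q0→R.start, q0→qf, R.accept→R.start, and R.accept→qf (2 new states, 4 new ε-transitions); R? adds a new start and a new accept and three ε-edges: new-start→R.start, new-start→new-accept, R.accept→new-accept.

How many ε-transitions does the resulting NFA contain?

23

Per subexpression:
Each of the 6 symbol leaves contributes 0 ε-transitions.
  q* → 4 ε-transitions
  s* → 4 ε-transitions
  s*·q → 5 ε-transitions
  (s*·q)? → 8 ε-transitions
  q*·q·q·(s*·q)? → 15 ε-transitions
  (q*·q·q·(s*·q)?)? → 18 ε-transitions
  (q*·q·q·(s*·q)?)?·s → 19 ε-transitions
  ((q*·q·q·(s*·q)?)?·s)* → 23 ε-transitions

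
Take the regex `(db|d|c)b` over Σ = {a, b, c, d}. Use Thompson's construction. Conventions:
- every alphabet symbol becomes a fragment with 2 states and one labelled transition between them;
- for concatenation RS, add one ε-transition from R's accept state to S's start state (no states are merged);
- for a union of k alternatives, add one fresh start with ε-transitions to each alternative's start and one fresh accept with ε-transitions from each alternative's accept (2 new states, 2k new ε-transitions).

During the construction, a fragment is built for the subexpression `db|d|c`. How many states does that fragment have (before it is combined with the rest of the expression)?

10

Fragment for `db|d|c`:
Each of the 4 symbol leaves contributes a 2-state fragment.
  db : 4 states
  db|d|c : 10 states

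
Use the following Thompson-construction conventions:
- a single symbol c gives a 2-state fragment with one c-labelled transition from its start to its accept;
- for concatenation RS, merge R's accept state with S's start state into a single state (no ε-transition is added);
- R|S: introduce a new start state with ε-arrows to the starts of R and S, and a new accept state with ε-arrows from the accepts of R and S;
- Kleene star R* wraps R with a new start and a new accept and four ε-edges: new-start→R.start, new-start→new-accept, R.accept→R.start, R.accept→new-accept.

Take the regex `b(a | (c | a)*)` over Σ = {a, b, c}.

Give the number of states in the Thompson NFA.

13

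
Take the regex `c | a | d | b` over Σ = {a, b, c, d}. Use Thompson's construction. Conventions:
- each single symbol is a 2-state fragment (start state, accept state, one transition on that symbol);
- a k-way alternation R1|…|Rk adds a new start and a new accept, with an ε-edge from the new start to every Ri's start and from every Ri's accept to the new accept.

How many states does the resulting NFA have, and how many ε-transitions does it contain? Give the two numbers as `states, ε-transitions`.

Building bottom-up:
Each of the 4 symbol leaves contributes 2 states and 0 ε-transitions.
  c | a | d | b : 10 states, 8 ε-transitions

10, 8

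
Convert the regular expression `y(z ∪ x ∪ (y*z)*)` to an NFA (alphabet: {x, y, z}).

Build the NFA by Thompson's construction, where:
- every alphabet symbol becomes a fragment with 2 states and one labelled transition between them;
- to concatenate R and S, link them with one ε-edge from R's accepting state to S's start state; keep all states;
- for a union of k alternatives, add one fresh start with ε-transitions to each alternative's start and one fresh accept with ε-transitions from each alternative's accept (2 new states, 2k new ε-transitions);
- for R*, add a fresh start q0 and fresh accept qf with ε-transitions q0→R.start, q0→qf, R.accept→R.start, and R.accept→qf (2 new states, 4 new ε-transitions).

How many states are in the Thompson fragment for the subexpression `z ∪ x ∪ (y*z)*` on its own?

14

Fragment for `z ∪ x ∪ (y*z)*`:
Each of the 4 symbol leaves contributes a 2-state fragment.
  y* : 4 states
  y*z : 6 states
  (y*z)* : 8 states
  z ∪ x ∪ (y*z)* : 14 states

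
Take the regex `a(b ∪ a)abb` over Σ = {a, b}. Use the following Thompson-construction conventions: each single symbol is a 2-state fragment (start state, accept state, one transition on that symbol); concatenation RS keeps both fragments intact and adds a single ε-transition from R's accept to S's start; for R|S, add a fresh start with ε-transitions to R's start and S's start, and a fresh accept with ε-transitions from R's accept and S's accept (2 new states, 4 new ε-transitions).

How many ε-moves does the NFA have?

Building bottom-up:
Each of the 6 symbol leaves contributes 0 ε-transitions.
  b ∪ a = 4 ε-transitions
  a(b ∪ a)abb = 8 ε-transitions

8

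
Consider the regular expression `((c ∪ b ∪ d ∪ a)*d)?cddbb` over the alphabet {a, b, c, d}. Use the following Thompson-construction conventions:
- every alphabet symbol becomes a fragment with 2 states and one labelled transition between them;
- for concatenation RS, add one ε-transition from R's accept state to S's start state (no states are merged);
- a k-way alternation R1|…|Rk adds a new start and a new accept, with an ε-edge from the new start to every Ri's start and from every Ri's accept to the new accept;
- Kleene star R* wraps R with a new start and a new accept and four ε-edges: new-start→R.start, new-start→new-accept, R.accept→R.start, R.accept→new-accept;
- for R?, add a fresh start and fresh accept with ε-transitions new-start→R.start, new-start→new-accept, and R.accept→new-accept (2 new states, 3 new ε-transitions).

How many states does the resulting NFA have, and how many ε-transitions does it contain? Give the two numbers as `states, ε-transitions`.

26, 21

Recursing over subexpressions:
Each of the 10 symbol leaves contributes 2 states and 0 ε-transitions.
  c ∪ b ∪ d ∪ a → 10 states, 8 ε-transitions
  (c ∪ b ∪ d ∪ a)* → 12 states, 12 ε-transitions
  (c ∪ b ∪ d ∪ a)*d → 14 states, 13 ε-transitions
  ((c ∪ b ∪ d ∪ a)*d)? → 16 states, 16 ε-transitions
  ((c ∪ b ∪ d ∪ a)*d)?cddbb → 26 states, 21 ε-transitions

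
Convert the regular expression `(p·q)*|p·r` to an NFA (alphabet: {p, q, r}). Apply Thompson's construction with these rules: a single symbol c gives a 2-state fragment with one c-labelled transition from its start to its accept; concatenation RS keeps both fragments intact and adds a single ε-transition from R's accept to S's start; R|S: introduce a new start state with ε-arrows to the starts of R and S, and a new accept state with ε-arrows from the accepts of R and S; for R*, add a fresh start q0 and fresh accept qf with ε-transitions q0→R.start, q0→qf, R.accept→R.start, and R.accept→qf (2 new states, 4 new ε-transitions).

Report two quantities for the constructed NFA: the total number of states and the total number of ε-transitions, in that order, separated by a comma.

12, 10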